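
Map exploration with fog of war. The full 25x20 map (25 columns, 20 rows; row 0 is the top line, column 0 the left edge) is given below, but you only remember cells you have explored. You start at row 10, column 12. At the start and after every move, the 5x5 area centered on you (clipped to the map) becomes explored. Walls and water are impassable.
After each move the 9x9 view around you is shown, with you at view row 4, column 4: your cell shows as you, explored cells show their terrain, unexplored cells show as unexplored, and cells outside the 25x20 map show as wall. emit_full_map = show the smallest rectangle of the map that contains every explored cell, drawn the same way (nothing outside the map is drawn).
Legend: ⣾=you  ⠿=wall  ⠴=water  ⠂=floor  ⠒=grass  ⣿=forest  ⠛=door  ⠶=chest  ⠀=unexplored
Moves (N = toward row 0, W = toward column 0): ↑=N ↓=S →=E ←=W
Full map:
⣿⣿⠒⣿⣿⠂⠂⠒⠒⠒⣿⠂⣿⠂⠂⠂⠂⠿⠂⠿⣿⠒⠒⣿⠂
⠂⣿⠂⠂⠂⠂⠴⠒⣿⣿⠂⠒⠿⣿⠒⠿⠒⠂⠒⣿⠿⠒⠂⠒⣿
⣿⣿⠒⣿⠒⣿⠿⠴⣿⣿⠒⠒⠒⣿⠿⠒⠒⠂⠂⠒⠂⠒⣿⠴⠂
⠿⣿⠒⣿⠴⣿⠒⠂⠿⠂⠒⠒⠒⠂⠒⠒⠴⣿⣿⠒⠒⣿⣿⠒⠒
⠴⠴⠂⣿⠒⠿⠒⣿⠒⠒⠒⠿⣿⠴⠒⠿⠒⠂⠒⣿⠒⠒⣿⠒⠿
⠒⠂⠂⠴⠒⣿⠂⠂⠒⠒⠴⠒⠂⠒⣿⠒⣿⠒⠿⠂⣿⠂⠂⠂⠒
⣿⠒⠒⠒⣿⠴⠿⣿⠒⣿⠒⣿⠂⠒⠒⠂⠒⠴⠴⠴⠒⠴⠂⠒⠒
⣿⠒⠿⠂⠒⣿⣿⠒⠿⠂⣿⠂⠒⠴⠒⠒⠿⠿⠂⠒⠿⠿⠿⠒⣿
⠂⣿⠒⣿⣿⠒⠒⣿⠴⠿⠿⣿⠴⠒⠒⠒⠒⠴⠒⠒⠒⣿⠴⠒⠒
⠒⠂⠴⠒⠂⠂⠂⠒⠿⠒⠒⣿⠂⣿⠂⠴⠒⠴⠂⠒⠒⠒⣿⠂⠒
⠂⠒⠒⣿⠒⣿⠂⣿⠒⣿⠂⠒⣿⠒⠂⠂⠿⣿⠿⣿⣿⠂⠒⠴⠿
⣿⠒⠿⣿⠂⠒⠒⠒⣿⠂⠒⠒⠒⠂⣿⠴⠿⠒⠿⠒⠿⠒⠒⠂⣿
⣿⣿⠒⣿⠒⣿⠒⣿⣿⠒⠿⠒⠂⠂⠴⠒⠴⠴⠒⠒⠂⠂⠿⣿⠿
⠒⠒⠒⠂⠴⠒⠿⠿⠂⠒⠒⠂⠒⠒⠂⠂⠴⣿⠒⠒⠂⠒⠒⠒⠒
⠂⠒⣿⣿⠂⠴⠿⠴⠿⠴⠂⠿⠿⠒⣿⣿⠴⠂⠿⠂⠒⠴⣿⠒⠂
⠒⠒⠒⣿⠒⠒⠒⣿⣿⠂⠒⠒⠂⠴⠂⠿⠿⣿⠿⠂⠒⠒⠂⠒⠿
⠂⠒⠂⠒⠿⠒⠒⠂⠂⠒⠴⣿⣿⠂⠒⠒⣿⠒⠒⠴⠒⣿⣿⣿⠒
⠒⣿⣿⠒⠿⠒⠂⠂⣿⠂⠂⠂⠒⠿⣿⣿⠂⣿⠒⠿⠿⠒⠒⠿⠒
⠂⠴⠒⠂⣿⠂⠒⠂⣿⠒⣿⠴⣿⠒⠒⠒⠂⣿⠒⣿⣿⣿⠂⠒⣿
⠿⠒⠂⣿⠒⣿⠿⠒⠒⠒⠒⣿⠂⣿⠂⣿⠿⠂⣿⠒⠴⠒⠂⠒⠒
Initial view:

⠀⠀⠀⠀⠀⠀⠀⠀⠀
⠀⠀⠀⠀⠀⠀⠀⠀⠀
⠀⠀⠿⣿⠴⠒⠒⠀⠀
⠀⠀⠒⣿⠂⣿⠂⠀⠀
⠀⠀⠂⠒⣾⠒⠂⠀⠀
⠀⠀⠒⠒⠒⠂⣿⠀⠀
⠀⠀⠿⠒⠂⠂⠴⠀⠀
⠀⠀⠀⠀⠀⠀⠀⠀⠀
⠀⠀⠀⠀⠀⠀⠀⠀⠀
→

⠀⠀⠀⠀⠀⠀⠀⠀⠀
⠀⠀⠀⠀⠀⠀⠀⠀⠀
⠀⠿⣿⠴⠒⠒⠒⠀⠀
⠀⠒⣿⠂⣿⠂⠴⠀⠀
⠀⠂⠒⣿⣾⠂⠂⠀⠀
⠀⠒⠒⠒⠂⣿⠴⠀⠀
⠀⠿⠒⠂⠂⠴⠒⠀⠀
⠀⠀⠀⠀⠀⠀⠀⠀⠀
⠀⠀⠀⠀⠀⠀⠀⠀⠀

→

⠀⠀⠀⠀⠀⠀⠀⠀⠀
⠀⠀⠀⠀⠀⠀⠀⠀⠀
⠿⣿⠴⠒⠒⠒⠒⠀⠀
⠒⣿⠂⣿⠂⠴⠒⠀⠀
⠂⠒⣿⠒⣾⠂⠿⠀⠀
⠒⠒⠒⠂⣿⠴⠿⠀⠀
⠿⠒⠂⠂⠴⠒⠴⠀⠀
⠀⠀⠀⠀⠀⠀⠀⠀⠀
⠀⠀⠀⠀⠀⠀⠀⠀⠀

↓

⠀⠀⠀⠀⠀⠀⠀⠀⠀
⠿⣿⠴⠒⠒⠒⠒⠀⠀
⠒⣿⠂⣿⠂⠴⠒⠀⠀
⠂⠒⣿⠒⠂⠂⠿⠀⠀
⠒⠒⠒⠂⣾⠴⠿⠀⠀
⠿⠒⠂⠂⠴⠒⠴⠀⠀
⠀⠀⠒⠒⠂⠂⠴⠀⠀
⠀⠀⠀⠀⠀⠀⠀⠀⠀
⠀⠀⠀⠀⠀⠀⠀⠀⠀

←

⠀⠀⠀⠀⠀⠀⠀⠀⠀
⠀⠿⣿⠴⠒⠒⠒⠒⠀
⠀⠒⣿⠂⣿⠂⠴⠒⠀
⠀⠂⠒⣿⠒⠂⠂⠿⠀
⠀⠒⠒⠒⣾⣿⠴⠿⠀
⠀⠿⠒⠂⠂⠴⠒⠴⠀
⠀⠀⠂⠒⠒⠂⠂⠴⠀
⠀⠀⠀⠀⠀⠀⠀⠀⠀
⠀⠀⠀⠀⠀⠀⠀⠀⠀

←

⠀⠀⠀⠀⠀⠀⠀⠀⠀
⠀⠀⠿⣿⠴⠒⠒⠒⠒
⠀⠀⠒⣿⠂⣿⠂⠴⠒
⠀⠀⠂⠒⣿⠒⠂⠂⠿
⠀⠀⠒⠒⣾⠂⣿⠴⠿
⠀⠀⠿⠒⠂⠂⠴⠒⠴
⠀⠀⠒⠂⠒⠒⠂⠂⠴
⠀⠀⠀⠀⠀⠀⠀⠀⠀
⠀⠀⠀⠀⠀⠀⠀⠀⠀

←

⠀⠀⠀⠀⠀⠀⠀⠀⠀
⠀⠀⠀⠿⣿⠴⠒⠒⠒
⠀⠀⠒⠒⣿⠂⣿⠂⠴
⠀⠀⣿⠂⠒⣿⠒⠂⠂
⠀⠀⠂⠒⣾⠒⠂⣿⠴
⠀⠀⠒⠿⠒⠂⠂⠴⠒
⠀⠀⠒⠒⠂⠒⠒⠂⠂
⠀⠀⠀⠀⠀⠀⠀⠀⠀
⠀⠀⠀⠀⠀⠀⠀⠀⠀

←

⠀⠀⠀⠀⠀⠀⠀⠀⠀
⠀⠀⠀⠀⠿⣿⠴⠒⠒
⠀⠀⠿⠒⠒⣿⠂⣿⠂
⠀⠀⠒⣿⠂⠒⣿⠒⠂
⠀⠀⣿⠂⣾⠒⠒⠂⣿
⠀⠀⣿⠒⠿⠒⠂⠂⠴
⠀⠀⠂⠒⠒⠂⠒⠒⠂
⠀⠀⠀⠀⠀⠀⠀⠀⠀
⠀⠀⠀⠀⠀⠀⠀⠀⠀

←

⠀⠀⠀⠀⠀⠀⠀⠀⠀
⠀⠀⠀⠀⠀⠿⣿⠴⠒
⠀⠀⠒⠿⠒⠒⣿⠂⣿
⠀⠀⣿⠒⣿⠂⠒⣿⠒
⠀⠀⠒⣿⣾⠒⠒⠒⠂
⠀⠀⣿⣿⠒⠿⠒⠂⠂
⠀⠀⠿⠂⠒⠒⠂⠒⠒
⠀⠀⠀⠀⠀⠀⠀⠀⠀
⠀⠀⠀⠀⠀⠀⠀⠀⠀

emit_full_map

⠀⠀⠀⠿⣿⠴⠒⠒⠒⠒
⠒⠿⠒⠒⣿⠂⣿⠂⠴⠒
⣿⠒⣿⠂⠒⣿⠒⠂⠂⠿
⠒⣿⣾⠒⠒⠒⠂⣿⠴⠿
⣿⣿⠒⠿⠒⠂⠂⠴⠒⠴
⠿⠂⠒⠒⠂⠒⠒⠂⠂⠴

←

⠀⠀⠀⠀⠀⠀⠀⠀⠀
⠀⠀⠀⠀⠀⠀⠿⣿⠴
⠀⠀⠂⠒⠿⠒⠒⣿⠂
⠀⠀⠂⣿⠒⣿⠂⠒⣿
⠀⠀⠒⠒⣾⠂⠒⠒⠒
⠀⠀⠒⣿⣿⠒⠿⠒⠂
⠀⠀⠿⠿⠂⠒⠒⠂⠒
⠀⠀⠀⠀⠀⠀⠀⠀⠀
⠀⠀⠀⠀⠀⠀⠀⠀⠀

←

⠀⠀⠀⠀⠀⠀⠀⠀⠀
⠀⠀⠀⠀⠀⠀⠀⠿⣿
⠀⠀⠂⠂⠒⠿⠒⠒⣿
⠀⠀⣿⠂⣿⠒⣿⠂⠒
⠀⠀⠒⠒⣾⣿⠂⠒⠒
⠀⠀⣿⠒⣿⣿⠒⠿⠒
⠀⠀⠒⠿⠿⠂⠒⠒⠂
⠀⠀⠀⠀⠀⠀⠀⠀⠀
⠀⠀⠀⠀⠀⠀⠀⠀⠀

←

⠀⠀⠀⠀⠀⠀⠀⠀⠀
⠀⠀⠀⠀⠀⠀⠀⠀⠿
⠀⠀⠂⠂⠂⠒⠿⠒⠒
⠀⠀⠒⣿⠂⣿⠒⣿⠂
⠀⠀⠂⠒⣾⠒⣿⠂⠒
⠀⠀⠒⣿⠒⣿⣿⠒⠿
⠀⠀⠴⠒⠿⠿⠂⠒⠒
⠀⠀⠀⠀⠀⠀⠀⠀⠀
⠀⠀⠀⠀⠀⠀⠀⠀⠀

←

⠀⠀⠀⠀⠀⠀⠀⠀⠀
⠀⠀⠀⠀⠀⠀⠀⠀⠀
⠀⠀⠒⠂⠂⠂⠒⠿⠒
⠀⠀⣿⠒⣿⠂⣿⠒⣿
⠀⠀⣿⠂⣾⠒⠒⣿⠂
⠀⠀⣿⠒⣿⠒⣿⣿⠒
⠀⠀⠂⠴⠒⠿⠿⠂⠒
⠀⠀⠀⠀⠀⠀⠀⠀⠀
⠀⠀⠀⠀⠀⠀⠀⠀⠀

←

⠀⠀⠀⠀⠀⠀⠀⠀⠀
⠀⠀⠀⠀⠀⠀⠀⠀⠀
⠀⠀⠴⠒⠂⠂⠂⠒⠿
⠀⠀⠒⣿⠒⣿⠂⣿⠒
⠀⠀⠿⣿⣾⠒⠒⠒⣿
⠀⠀⠒⣿⠒⣿⠒⣿⣿
⠀⠀⠒⠂⠴⠒⠿⠿⠂
⠀⠀⠀⠀⠀⠀⠀⠀⠀
⠀⠀⠀⠀⠀⠀⠀⠀⠀

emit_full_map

⠀⠀⠀⠀⠀⠀⠀⠀⠿⣿⠴⠒⠒⠒⠒
⠴⠒⠂⠂⠂⠒⠿⠒⠒⣿⠂⣿⠂⠴⠒
⠒⣿⠒⣿⠂⣿⠒⣿⠂⠒⣿⠒⠂⠂⠿
⠿⣿⣾⠒⠒⠒⣿⠂⠒⠒⠒⠂⣿⠴⠿
⠒⣿⠒⣿⠒⣿⣿⠒⠿⠒⠂⠂⠴⠒⠴
⠒⠂⠴⠒⠿⠿⠂⠒⠒⠂⠒⠒⠂⠂⠴

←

⠿⠀⠀⠀⠀⠀⠀⠀⠀
⠿⠀⠀⠀⠀⠀⠀⠀⠀
⠿⠀⠂⠴⠒⠂⠂⠂⠒
⠿⠀⠒⠒⣿⠒⣿⠂⣿
⠿⠀⠒⠿⣾⠂⠒⠒⠒
⠿⠀⣿⠒⣿⠒⣿⠒⣿
⠿⠀⠒⠒⠂⠴⠒⠿⠿
⠿⠀⠀⠀⠀⠀⠀⠀⠀
⠿⠀⠀⠀⠀⠀⠀⠀⠀

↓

⠿⠀⠀⠀⠀⠀⠀⠀⠀
⠿⠀⠂⠴⠒⠂⠂⠂⠒
⠿⠀⠒⠒⣿⠒⣿⠂⣿
⠿⠀⠒⠿⣿⠂⠒⠒⠒
⠿⠀⣿⠒⣾⠒⣿⠒⣿
⠿⠀⠒⠒⠂⠴⠒⠿⠿
⠿⠀⠒⣿⣿⠂⠴⠀⠀
⠿⠀⠀⠀⠀⠀⠀⠀⠀
⠿⠀⠀⠀⠀⠀⠀⠀⠀

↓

⠿⠀⠂⠴⠒⠂⠂⠂⠒
⠿⠀⠒⠒⣿⠒⣿⠂⣿
⠿⠀⠒⠿⣿⠂⠒⠒⠒
⠿⠀⣿⠒⣿⠒⣿⠒⣿
⠿⠀⠒⠒⣾⠴⠒⠿⠿
⠿⠀⠒⣿⣿⠂⠴⠀⠀
⠿⠀⠒⠒⣿⠒⠒⠀⠀
⠿⠀⠀⠀⠀⠀⠀⠀⠀
⠿⠀⠀⠀⠀⠀⠀⠀⠀

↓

⠿⠀⠒⠒⣿⠒⣿⠂⣿
⠿⠀⠒⠿⣿⠂⠒⠒⠒
⠿⠀⣿⠒⣿⠒⣿⠒⣿
⠿⠀⠒⠒⠂⠴⠒⠿⠿
⠿⠀⠒⣿⣾⠂⠴⠀⠀
⠿⠀⠒⠒⣿⠒⠒⠀⠀
⠿⠀⠒⠂⠒⠿⠒⠀⠀
⠿⠀⠀⠀⠀⠀⠀⠀⠀
⠿⠀⠀⠀⠀⠀⠀⠀⠀

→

⠀⠒⠒⣿⠒⣿⠂⣿⠒
⠀⠒⠿⣿⠂⠒⠒⠒⣿
⠀⣿⠒⣿⠒⣿⠒⣿⣿
⠀⠒⠒⠂⠴⠒⠿⠿⠂
⠀⠒⣿⣿⣾⠴⠿⠀⠀
⠀⠒⠒⣿⠒⠒⠒⠀⠀
⠀⠒⠂⠒⠿⠒⠒⠀⠀
⠀⠀⠀⠀⠀⠀⠀⠀⠀
⠀⠀⠀⠀⠀⠀⠀⠀⠀

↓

⠀⠒⠿⣿⠂⠒⠒⠒⣿
⠀⣿⠒⣿⠒⣿⠒⣿⣿
⠀⠒⠒⠂⠴⠒⠿⠿⠂
⠀⠒⣿⣿⠂⠴⠿⠀⠀
⠀⠒⠒⣿⣾⠒⠒⠀⠀
⠀⠒⠂⠒⠿⠒⠒⠀⠀
⠀⠀⣿⠒⠿⠒⠂⠀⠀
⠀⠀⠀⠀⠀⠀⠀⠀⠀
⠀⠀⠀⠀⠀⠀⠀⠀⠀

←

⠿⠀⠒⠿⣿⠂⠒⠒⠒
⠿⠀⣿⠒⣿⠒⣿⠒⣿
⠿⠀⠒⠒⠂⠴⠒⠿⠿
⠿⠀⠒⣿⣿⠂⠴⠿⠀
⠿⠀⠒⠒⣾⠒⠒⠒⠀
⠿⠀⠒⠂⠒⠿⠒⠒⠀
⠿⠀⣿⣿⠒⠿⠒⠂⠀
⠿⠀⠀⠀⠀⠀⠀⠀⠀
⠿⠀⠀⠀⠀⠀⠀⠀⠀

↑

⠿⠀⠒⠒⣿⠒⣿⠂⣿
⠿⠀⠒⠿⣿⠂⠒⠒⠒
⠿⠀⣿⠒⣿⠒⣿⠒⣿
⠿⠀⠒⠒⠂⠴⠒⠿⠿
⠿⠀⠒⣿⣾⠂⠴⠿⠀
⠿⠀⠒⠒⣿⠒⠒⠒⠀
⠿⠀⠒⠂⠒⠿⠒⠒⠀
⠿⠀⣿⣿⠒⠿⠒⠂⠀
⠿⠀⠀⠀⠀⠀⠀⠀⠀

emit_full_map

⠀⠀⠀⠀⠀⠀⠀⠀⠀⠿⣿⠴⠒⠒⠒⠒
⠂⠴⠒⠂⠂⠂⠒⠿⠒⠒⣿⠂⣿⠂⠴⠒
⠒⠒⣿⠒⣿⠂⣿⠒⣿⠂⠒⣿⠒⠂⠂⠿
⠒⠿⣿⠂⠒⠒⠒⣿⠂⠒⠒⠒⠂⣿⠴⠿
⣿⠒⣿⠒⣿⠒⣿⣿⠒⠿⠒⠂⠂⠴⠒⠴
⠒⠒⠂⠴⠒⠿⠿⠂⠒⠒⠂⠒⠒⠂⠂⠴
⠒⣿⣾⠂⠴⠿⠀⠀⠀⠀⠀⠀⠀⠀⠀⠀
⠒⠒⣿⠒⠒⠒⠀⠀⠀⠀⠀⠀⠀⠀⠀⠀
⠒⠂⠒⠿⠒⠒⠀⠀⠀⠀⠀⠀⠀⠀⠀⠀
⣿⣿⠒⠿⠒⠂⠀⠀⠀⠀⠀⠀⠀⠀⠀⠀

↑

⠿⠀⠂⠴⠒⠂⠂⠂⠒
⠿⠀⠒⠒⣿⠒⣿⠂⣿
⠿⠀⠒⠿⣿⠂⠒⠒⠒
⠿⠀⣿⠒⣿⠒⣿⠒⣿
⠿⠀⠒⠒⣾⠴⠒⠿⠿
⠿⠀⠒⣿⣿⠂⠴⠿⠀
⠿⠀⠒⠒⣿⠒⠒⠒⠀
⠿⠀⠒⠂⠒⠿⠒⠒⠀
⠿⠀⣿⣿⠒⠿⠒⠂⠀

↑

⠿⠀⠀⠀⠀⠀⠀⠀⠀
⠿⠀⠂⠴⠒⠂⠂⠂⠒
⠿⠀⠒⠒⣿⠒⣿⠂⣿
⠿⠀⠒⠿⣿⠂⠒⠒⠒
⠿⠀⣿⠒⣾⠒⣿⠒⣿
⠿⠀⠒⠒⠂⠴⠒⠿⠿
⠿⠀⠒⣿⣿⠂⠴⠿⠀
⠿⠀⠒⠒⣿⠒⠒⠒⠀
⠿⠀⠒⠂⠒⠿⠒⠒⠀

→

⠀⠀⠀⠀⠀⠀⠀⠀⠀
⠀⠂⠴⠒⠂⠂⠂⠒⠿
⠀⠒⠒⣿⠒⣿⠂⣿⠒
⠀⠒⠿⣿⠂⠒⠒⠒⣿
⠀⣿⠒⣿⣾⣿⠒⣿⣿
⠀⠒⠒⠂⠴⠒⠿⠿⠂
⠀⠒⣿⣿⠂⠴⠿⠀⠀
⠀⠒⠒⣿⠒⠒⠒⠀⠀
⠀⠒⠂⠒⠿⠒⠒⠀⠀

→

⠀⠀⠀⠀⠀⠀⠀⠀⠀
⠂⠴⠒⠂⠂⠂⠒⠿⠒
⠒⠒⣿⠒⣿⠂⣿⠒⣿
⠒⠿⣿⠂⠒⠒⠒⣿⠂
⣿⠒⣿⠒⣾⠒⣿⣿⠒
⠒⠒⠂⠴⠒⠿⠿⠂⠒
⠒⣿⣿⠂⠴⠿⠴⠀⠀
⠒⠒⣿⠒⠒⠒⠀⠀⠀
⠒⠂⠒⠿⠒⠒⠀⠀⠀

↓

⠂⠴⠒⠂⠂⠂⠒⠿⠒
⠒⠒⣿⠒⣿⠂⣿⠒⣿
⠒⠿⣿⠂⠒⠒⠒⣿⠂
⣿⠒⣿⠒⣿⠒⣿⣿⠒
⠒⠒⠂⠴⣾⠿⠿⠂⠒
⠒⣿⣿⠂⠴⠿⠴⠀⠀
⠒⠒⣿⠒⠒⠒⣿⠀⠀
⠒⠂⠒⠿⠒⠒⠀⠀⠀
⣿⣿⠒⠿⠒⠂⠀⠀⠀

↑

⠀⠀⠀⠀⠀⠀⠀⠀⠀
⠂⠴⠒⠂⠂⠂⠒⠿⠒
⠒⠒⣿⠒⣿⠂⣿⠒⣿
⠒⠿⣿⠂⠒⠒⠒⣿⠂
⣿⠒⣿⠒⣾⠒⣿⣿⠒
⠒⠒⠂⠴⠒⠿⠿⠂⠒
⠒⣿⣿⠂⠴⠿⠴⠀⠀
⠒⠒⣿⠒⠒⠒⣿⠀⠀
⠒⠂⠒⠿⠒⠒⠀⠀⠀

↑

⠀⠀⠀⠀⠀⠀⠀⠀⠀
⠀⠀⠀⠀⠀⠀⠀⠀⠀
⠂⠴⠒⠂⠂⠂⠒⠿⠒
⠒⠒⣿⠒⣿⠂⣿⠒⣿
⠒⠿⣿⠂⣾⠒⠒⣿⠂
⣿⠒⣿⠒⣿⠒⣿⣿⠒
⠒⠒⠂⠴⠒⠿⠿⠂⠒
⠒⣿⣿⠂⠴⠿⠴⠀⠀
⠒⠒⣿⠒⠒⠒⣿⠀⠀

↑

⠀⠀⠀⠀⠀⠀⠀⠀⠀
⠀⠀⠀⠀⠀⠀⠀⠀⠀
⠀⠀⣿⣿⠒⠒⣿⠀⠀
⠂⠴⠒⠂⠂⠂⠒⠿⠒
⠒⠒⣿⠒⣾⠂⣿⠒⣿
⠒⠿⣿⠂⠒⠒⠒⣿⠂
⣿⠒⣿⠒⣿⠒⣿⣿⠒
⠒⠒⠂⠴⠒⠿⠿⠂⠒
⠒⣿⣿⠂⠴⠿⠴⠀⠀

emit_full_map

⠀⠀⣿⣿⠒⠒⣿⠀⠀⠿⣿⠴⠒⠒⠒⠒
⠂⠴⠒⠂⠂⠂⠒⠿⠒⠒⣿⠂⣿⠂⠴⠒
⠒⠒⣿⠒⣾⠂⣿⠒⣿⠂⠒⣿⠒⠂⠂⠿
⠒⠿⣿⠂⠒⠒⠒⣿⠂⠒⠒⠒⠂⣿⠴⠿
⣿⠒⣿⠒⣿⠒⣿⣿⠒⠿⠒⠂⠂⠴⠒⠴
⠒⠒⠂⠴⠒⠿⠿⠂⠒⠒⠂⠒⠒⠂⠂⠴
⠒⣿⣿⠂⠴⠿⠴⠀⠀⠀⠀⠀⠀⠀⠀⠀
⠒⠒⣿⠒⠒⠒⣿⠀⠀⠀⠀⠀⠀⠀⠀⠀
⠒⠂⠒⠿⠒⠒⠀⠀⠀⠀⠀⠀⠀⠀⠀⠀
⣿⣿⠒⠿⠒⠂⠀⠀⠀⠀⠀⠀⠀⠀⠀⠀

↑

⠀⠀⠀⠀⠀⠀⠀⠀⠀
⠀⠀⠀⠀⠀⠀⠀⠀⠀
⠀⠀⠂⠒⣿⣿⠒⠀⠀
⠀⠀⣿⣿⠒⠒⣿⠀⠀
⠂⠴⠒⠂⣾⠂⠒⠿⠒
⠒⠒⣿⠒⣿⠂⣿⠒⣿
⠒⠿⣿⠂⠒⠒⠒⣿⠂
⣿⠒⣿⠒⣿⠒⣿⣿⠒
⠒⠒⠂⠴⠒⠿⠿⠂⠒

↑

⠀⠀⠀⠀⠀⠀⠀⠀⠀
⠀⠀⠀⠀⠀⠀⠀⠀⠀
⠀⠀⠒⣿⠴⠿⣿⠀⠀
⠀⠀⠂⠒⣿⣿⠒⠀⠀
⠀⠀⣿⣿⣾⠒⣿⠀⠀
⠂⠴⠒⠂⠂⠂⠒⠿⠒
⠒⠒⣿⠒⣿⠂⣿⠒⣿
⠒⠿⣿⠂⠒⠒⠒⣿⠂
⣿⠒⣿⠒⣿⠒⣿⣿⠒

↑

⠀⠀⠀⠀⠀⠀⠀⠀⠀
⠀⠀⠀⠀⠀⠀⠀⠀⠀
⠀⠀⠴⠒⣿⠂⠂⠀⠀
⠀⠀⠒⣿⠴⠿⣿⠀⠀
⠀⠀⠂⠒⣾⣿⠒⠀⠀
⠀⠀⣿⣿⠒⠒⣿⠀⠀
⠂⠴⠒⠂⠂⠂⠒⠿⠒
⠒⠒⣿⠒⣿⠂⣿⠒⣿
⠒⠿⣿⠂⠒⠒⠒⣿⠂

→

⠀⠀⠀⠀⠀⠀⠀⠀⠀
⠀⠀⠀⠀⠀⠀⠀⠀⠀
⠀⠴⠒⣿⠂⠂⠒⠀⠀
⠀⠒⣿⠴⠿⣿⠒⠀⠀
⠀⠂⠒⣿⣾⠒⠿⠀⠀
⠀⣿⣿⠒⠒⣿⠴⠀⠿
⠴⠒⠂⠂⠂⠒⠿⠒⠒
⠒⣿⠒⣿⠂⣿⠒⣿⠂
⠿⣿⠂⠒⠒⠒⣿⠂⠒

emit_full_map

⠀⠀⠴⠒⣿⠂⠂⠒⠀⠀⠀⠀⠀⠀⠀⠀
⠀⠀⠒⣿⠴⠿⣿⠒⠀⠀⠀⠀⠀⠀⠀⠀
⠀⠀⠂⠒⣿⣾⠒⠿⠀⠀⠀⠀⠀⠀⠀⠀
⠀⠀⣿⣿⠒⠒⣿⠴⠀⠿⣿⠴⠒⠒⠒⠒
⠂⠴⠒⠂⠂⠂⠒⠿⠒⠒⣿⠂⣿⠂⠴⠒
⠒⠒⣿⠒⣿⠂⣿⠒⣿⠂⠒⣿⠒⠂⠂⠿
⠒⠿⣿⠂⠒⠒⠒⣿⠂⠒⠒⠒⠂⣿⠴⠿
⣿⠒⣿⠒⣿⠒⣿⣿⠒⠿⠒⠂⠂⠴⠒⠴
⠒⠒⠂⠴⠒⠿⠿⠂⠒⠒⠂⠒⠒⠂⠂⠴
⠒⣿⣿⠂⠴⠿⠴⠀⠀⠀⠀⠀⠀⠀⠀⠀
⠒⠒⣿⠒⠒⠒⣿⠀⠀⠀⠀⠀⠀⠀⠀⠀
⠒⠂⠒⠿⠒⠒⠀⠀⠀⠀⠀⠀⠀⠀⠀⠀
⣿⣿⠒⠿⠒⠂⠀⠀⠀⠀⠀⠀⠀⠀⠀⠀

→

⠀⠀⠀⠀⠀⠀⠀⠀⠀
⠀⠀⠀⠀⠀⠀⠀⠀⠀
⠴⠒⣿⠂⠂⠒⠒⠀⠀
⠒⣿⠴⠿⣿⠒⣿⠀⠀
⠂⠒⣿⣿⣾⠿⠂⠀⠀
⣿⣿⠒⠒⣿⠴⠿⠿⣿
⠒⠂⠂⠂⠒⠿⠒⠒⣿
⣿⠒⣿⠂⣿⠒⣿⠂⠒
⣿⠂⠒⠒⠒⣿⠂⠒⠒

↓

⠀⠀⠀⠀⠀⠀⠀⠀⠀
⠴⠒⣿⠂⠂⠒⠒⠀⠀
⠒⣿⠴⠿⣿⠒⣿⠀⠀
⠂⠒⣿⣿⠒⠿⠂⠀⠀
⣿⣿⠒⠒⣾⠴⠿⠿⣿
⠒⠂⠂⠂⠒⠿⠒⠒⣿
⣿⠒⣿⠂⣿⠒⣿⠂⠒
⣿⠂⠒⠒⠒⣿⠂⠒⠒
⣿⠒⣿⠒⣿⣿⠒⠿⠒

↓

⠴⠒⣿⠂⠂⠒⠒⠀⠀
⠒⣿⠴⠿⣿⠒⣿⠀⠀
⠂⠒⣿⣿⠒⠿⠂⠀⠀
⣿⣿⠒⠒⣿⠴⠿⠿⣿
⠒⠂⠂⠂⣾⠿⠒⠒⣿
⣿⠒⣿⠂⣿⠒⣿⠂⠒
⣿⠂⠒⠒⠒⣿⠂⠒⠒
⣿⠒⣿⠒⣿⣿⠒⠿⠒
⠂⠴⠒⠿⠿⠂⠒⠒⠂

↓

⠒⣿⠴⠿⣿⠒⣿⠀⠀
⠂⠒⣿⣿⠒⠿⠂⠀⠀
⣿⣿⠒⠒⣿⠴⠿⠿⣿
⠒⠂⠂⠂⠒⠿⠒⠒⣿
⣿⠒⣿⠂⣾⠒⣿⠂⠒
⣿⠂⠒⠒⠒⣿⠂⠒⠒
⣿⠒⣿⠒⣿⣿⠒⠿⠒
⠂⠴⠒⠿⠿⠂⠒⠒⠂
⣿⠂⠴⠿⠴⠀⠀⠀⠀

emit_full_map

⠀⠀⠴⠒⣿⠂⠂⠒⠒⠀⠀⠀⠀⠀⠀⠀
⠀⠀⠒⣿⠴⠿⣿⠒⣿⠀⠀⠀⠀⠀⠀⠀
⠀⠀⠂⠒⣿⣿⠒⠿⠂⠀⠀⠀⠀⠀⠀⠀
⠀⠀⣿⣿⠒⠒⣿⠴⠿⠿⣿⠴⠒⠒⠒⠒
⠂⠴⠒⠂⠂⠂⠒⠿⠒⠒⣿⠂⣿⠂⠴⠒
⠒⠒⣿⠒⣿⠂⣾⠒⣿⠂⠒⣿⠒⠂⠂⠿
⠒⠿⣿⠂⠒⠒⠒⣿⠂⠒⠒⠒⠂⣿⠴⠿
⣿⠒⣿⠒⣿⠒⣿⣿⠒⠿⠒⠂⠂⠴⠒⠴
⠒⠒⠂⠴⠒⠿⠿⠂⠒⠒⠂⠒⠒⠂⠂⠴
⠒⣿⣿⠂⠴⠿⠴⠀⠀⠀⠀⠀⠀⠀⠀⠀
⠒⠒⣿⠒⠒⠒⣿⠀⠀⠀⠀⠀⠀⠀⠀⠀
⠒⠂⠒⠿⠒⠒⠀⠀⠀⠀⠀⠀⠀⠀⠀⠀
⣿⣿⠒⠿⠒⠂⠀⠀⠀⠀⠀⠀⠀⠀⠀⠀

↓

⠂⠒⣿⣿⠒⠿⠂⠀⠀
⣿⣿⠒⠒⣿⠴⠿⠿⣿
⠒⠂⠂⠂⠒⠿⠒⠒⣿
⣿⠒⣿⠂⣿⠒⣿⠂⠒
⣿⠂⠒⠒⣾⣿⠂⠒⠒
⣿⠒⣿⠒⣿⣿⠒⠿⠒
⠂⠴⠒⠿⠿⠂⠒⠒⠂
⣿⠂⠴⠿⠴⠀⠀⠀⠀
⣿⠒⠒⠒⣿⠀⠀⠀⠀

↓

⣿⣿⠒⠒⣿⠴⠿⠿⣿
⠒⠂⠂⠂⠒⠿⠒⠒⣿
⣿⠒⣿⠂⣿⠒⣿⠂⠒
⣿⠂⠒⠒⠒⣿⠂⠒⠒
⣿⠒⣿⠒⣾⣿⠒⠿⠒
⠂⠴⠒⠿⠿⠂⠒⠒⠂
⣿⠂⠴⠿⠴⠿⠴⠀⠀
⣿⠒⠒⠒⣿⠀⠀⠀⠀
⠒⠿⠒⠒⠀⠀⠀⠀⠀

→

⣿⠒⠒⣿⠴⠿⠿⣿⠴
⠂⠂⠂⠒⠿⠒⠒⣿⠂
⠒⣿⠂⣿⠒⣿⠂⠒⣿
⠂⠒⠒⠒⣿⠂⠒⠒⠒
⠒⣿⠒⣿⣾⠒⠿⠒⠂
⠴⠒⠿⠿⠂⠒⠒⠂⠒
⠂⠴⠿⠴⠿⠴⠂⠀⠀
⠒⠒⠒⣿⠀⠀⠀⠀⠀
⠿⠒⠒⠀⠀⠀⠀⠀⠀

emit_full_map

⠀⠀⠴⠒⣿⠂⠂⠒⠒⠀⠀⠀⠀⠀⠀⠀
⠀⠀⠒⣿⠴⠿⣿⠒⣿⠀⠀⠀⠀⠀⠀⠀
⠀⠀⠂⠒⣿⣿⠒⠿⠂⠀⠀⠀⠀⠀⠀⠀
⠀⠀⣿⣿⠒⠒⣿⠴⠿⠿⣿⠴⠒⠒⠒⠒
⠂⠴⠒⠂⠂⠂⠒⠿⠒⠒⣿⠂⣿⠂⠴⠒
⠒⠒⣿⠒⣿⠂⣿⠒⣿⠂⠒⣿⠒⠂⠂⠿
⠒⠿⣿⠂⠒⠒⠒⣿⠂⠒⠒⠒⠂⣿⠴⠿
⣿⠒⣿⠒⣿⠒⣿⣾⠒⠿⠒⠂⠂⠴⠒⠴
⠒⠒⠂⠴⠒⠿⠿⠂⠒⠒⠂⠒⠒⠂⠂⠴
⠒⣿⣿⠂⠴⠿⠴⠿⠴⠂⠀⠀⠀⠀⠀⠀
⠒⠒⣿⠒⠒⠒⣿⠀⠀⠀⠀⠀⠀⠀⠀⠀
⠒⠂⠒⠿⠒⠒⠀⠀⠀⠀⠀⠀⠀⠀⠀⠀
⣿⣿⠒⠿⠒⠂⠀⠀⠀⠀⠀⠀⠀⠀⠀⠀


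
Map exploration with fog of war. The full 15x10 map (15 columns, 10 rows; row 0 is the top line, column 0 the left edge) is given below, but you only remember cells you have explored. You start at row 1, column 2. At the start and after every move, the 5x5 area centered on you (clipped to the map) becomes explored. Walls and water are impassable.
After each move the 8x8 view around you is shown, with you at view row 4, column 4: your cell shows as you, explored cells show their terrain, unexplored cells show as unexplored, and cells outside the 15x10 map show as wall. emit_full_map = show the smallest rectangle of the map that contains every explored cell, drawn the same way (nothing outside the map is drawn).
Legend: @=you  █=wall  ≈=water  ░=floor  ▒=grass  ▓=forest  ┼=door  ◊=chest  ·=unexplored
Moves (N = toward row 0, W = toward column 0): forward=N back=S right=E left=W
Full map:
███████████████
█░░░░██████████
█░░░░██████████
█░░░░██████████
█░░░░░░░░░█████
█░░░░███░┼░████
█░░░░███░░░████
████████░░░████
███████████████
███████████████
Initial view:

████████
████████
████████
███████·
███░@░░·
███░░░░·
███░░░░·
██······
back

████████
████████
███████·
███░░░░·
███░@░░·
███░░░░·
███░░░░·
██······

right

████████
████████
███████·
██░░░░█·
██░░@░█·
██░░░░█·
██░░░░░·
█·······

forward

████████
████████
████████
███████·
██░░@░█·
██░░░░█·
██░░░░█·
██░░░░░·

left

████████
████████
████████
████████
███░@░░█
███░░░░█
███░░░░█
███░░░░░

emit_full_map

██████
█░@░░█
█░░░░█
█░░░░█
█░░░░░

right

████████
████████
████████
███████·
██░░@░█·
██░░░░█·
██░░░░█·
██░░░░░·

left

████████
████████
████████
████████
███░@░░█
███░░░░█
███░░░░█
███░░░░░


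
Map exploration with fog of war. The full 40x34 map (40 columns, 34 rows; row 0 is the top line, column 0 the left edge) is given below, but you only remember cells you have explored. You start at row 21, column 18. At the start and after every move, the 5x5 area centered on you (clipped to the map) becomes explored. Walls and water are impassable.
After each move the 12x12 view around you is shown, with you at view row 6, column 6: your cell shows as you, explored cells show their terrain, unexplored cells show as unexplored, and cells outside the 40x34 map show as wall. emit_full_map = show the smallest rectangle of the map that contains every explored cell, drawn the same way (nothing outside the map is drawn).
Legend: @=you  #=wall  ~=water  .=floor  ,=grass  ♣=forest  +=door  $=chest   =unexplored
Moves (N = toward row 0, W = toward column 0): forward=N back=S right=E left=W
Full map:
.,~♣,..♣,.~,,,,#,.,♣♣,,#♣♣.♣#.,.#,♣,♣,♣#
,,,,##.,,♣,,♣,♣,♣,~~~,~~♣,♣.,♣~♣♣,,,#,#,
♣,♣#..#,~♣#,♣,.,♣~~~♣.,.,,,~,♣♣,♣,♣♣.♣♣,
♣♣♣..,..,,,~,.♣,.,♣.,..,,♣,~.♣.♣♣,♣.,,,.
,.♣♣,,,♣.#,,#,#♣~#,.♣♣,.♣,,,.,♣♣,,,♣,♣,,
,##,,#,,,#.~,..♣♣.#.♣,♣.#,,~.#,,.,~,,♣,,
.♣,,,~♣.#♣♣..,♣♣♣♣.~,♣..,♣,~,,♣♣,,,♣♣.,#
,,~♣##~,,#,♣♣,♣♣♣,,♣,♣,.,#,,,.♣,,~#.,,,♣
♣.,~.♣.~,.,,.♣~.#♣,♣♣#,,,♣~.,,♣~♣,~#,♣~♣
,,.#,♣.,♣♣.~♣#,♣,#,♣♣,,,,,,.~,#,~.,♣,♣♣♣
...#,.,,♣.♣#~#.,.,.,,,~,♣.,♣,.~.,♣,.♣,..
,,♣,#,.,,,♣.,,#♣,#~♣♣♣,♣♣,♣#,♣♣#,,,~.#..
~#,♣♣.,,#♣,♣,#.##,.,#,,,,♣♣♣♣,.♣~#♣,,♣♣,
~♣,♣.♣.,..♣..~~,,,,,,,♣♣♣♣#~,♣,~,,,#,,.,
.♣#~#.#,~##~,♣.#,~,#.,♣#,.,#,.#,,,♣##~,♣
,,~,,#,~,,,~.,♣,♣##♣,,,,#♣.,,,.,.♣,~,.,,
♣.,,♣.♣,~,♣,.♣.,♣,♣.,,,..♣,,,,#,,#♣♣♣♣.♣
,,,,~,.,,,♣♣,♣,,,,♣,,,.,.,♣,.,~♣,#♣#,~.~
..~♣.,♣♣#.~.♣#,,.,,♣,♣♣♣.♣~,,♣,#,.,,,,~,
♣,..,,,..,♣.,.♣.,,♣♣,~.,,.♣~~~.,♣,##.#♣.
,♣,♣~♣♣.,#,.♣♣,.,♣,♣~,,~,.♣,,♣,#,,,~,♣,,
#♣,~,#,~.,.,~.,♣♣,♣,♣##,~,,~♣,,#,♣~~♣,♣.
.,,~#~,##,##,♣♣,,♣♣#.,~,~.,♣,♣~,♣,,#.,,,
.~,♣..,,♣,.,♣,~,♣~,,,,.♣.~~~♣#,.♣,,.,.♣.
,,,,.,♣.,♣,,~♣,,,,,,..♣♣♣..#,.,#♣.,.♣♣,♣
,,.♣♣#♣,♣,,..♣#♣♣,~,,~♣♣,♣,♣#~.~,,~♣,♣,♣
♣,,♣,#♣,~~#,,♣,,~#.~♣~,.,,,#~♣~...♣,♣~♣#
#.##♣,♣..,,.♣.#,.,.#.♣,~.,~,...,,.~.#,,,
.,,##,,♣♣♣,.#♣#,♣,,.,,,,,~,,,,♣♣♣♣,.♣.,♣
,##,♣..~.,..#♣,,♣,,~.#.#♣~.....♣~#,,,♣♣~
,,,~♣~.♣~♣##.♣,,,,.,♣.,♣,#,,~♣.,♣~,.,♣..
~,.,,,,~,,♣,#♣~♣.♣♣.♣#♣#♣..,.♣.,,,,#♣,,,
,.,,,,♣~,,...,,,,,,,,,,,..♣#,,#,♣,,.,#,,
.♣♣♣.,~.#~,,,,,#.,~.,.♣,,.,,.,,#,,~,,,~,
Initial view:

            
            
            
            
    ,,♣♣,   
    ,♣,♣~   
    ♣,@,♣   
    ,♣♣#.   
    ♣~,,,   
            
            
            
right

            
            
            
            
   ,,♣♣,~   
   ,♣,♣~,   
   ♣,♣@♣#   
   ,♣♣#.,   
   ♣~,,,,   
            
            
            

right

            
            
            
            
  ,,♣♣,~.   
  ,♣,♣~,,   
  ♣,♣,@##   
  ,♣♣#.,~   
  ♣~,,,,.   
            
            
            

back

            
            
            
  ,,♣♣,~.   
  ,♣,♣~,,   
  ♣,♣,♣##   
  ,♣♣#@,~   
  ♣~,,,,.   
    ,,..♣   
            
            
            

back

            
            
  ,,♣♣,~.   
  ,♣,♣~,,   
  ♣,♣,♣##   
  ,♣♣#.,~   
  ♣~,,@,.   
    ,,..♣   
    ~,,~♣   
            
            
            

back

            
  ,,♣♣,~.   
  ,♣,♣~,,   
  ♣,♣,♣##   
  ,♣♣#.,~   
  ♣~,,,,.   
    ,,@.♣   
    ~,,~♣   
    .~♣~,   
            
            
            

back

  ,,♣♣,~.   
  ,♣,♣~,,   
  ♣,♣,♣##   
  ,♣♣#.,~   
  ♣~,,,,.   
    ,,..♣   
    ~,@~♣   
    .~♣~,   
    .#.♣,   
            
            
            

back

  ,♣,♣~,,   
  ♣,♣,♣##   
  ,♣♣#.,~   
  ♣~,,,,.   
    ,,..♣   
    ~,,~♣   
    .~@~,   
    .#.♣,   
    ,.,,,   
            
            
            

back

  ♣,♣,♣##   
  ,♣♣#.,~   
  ♣~,,,,.   
    ,,..♣   
    ~,,~♣   
    .~♣~,   
    .#@♣,   
    ,.,,,   
    ,~.#.   
            
            
            

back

  ,♣♣#.,~   
  ♣~,,,,.   
    ,,..♣   
    ~,,~♣   
    .~♣~,   
    .#.♣,   
    ,.@,,   
    ,~.#.   
    .,♣.,   
            
            
            

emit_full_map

,,♣♣,~.
,♣,♣~,,
♣,♣,♣##
,♣♣#.,~
♣~,,,,.
  ,,..♣
  ~,,~♣
  .~♣~,
  .#.♣,
  ,.@,,
  ,~.#.
  .,♣.,

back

  ♣~,,,,.   
    ,,..♣   
    ~,,~♣   
    .~♣~,   
    .#.♣,   
    ,.,,,   
    ,~@#.   
    .,♣.,   
    ♣.♣#♣   
            
            
############

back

    ,,..♣   
    ~,,~♣   
    .~♣~,   
    .#.♣,   
    ,.,,,   
    ,~.#.   
    .,@.,   
    ♣.♣#♣   
    ,,,,,   
            
############
############

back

    ~,,~♣   
    .~♣~,   
    .#.♣,   
    ,.,,,   
    ,~.#.   
    .,♣.,   
    ♣.@#♣   
    ,,,,,   
    ~.,.♣   
############
############
############

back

    .~♣~,   
    .#.♣,   
    ,.,,,   
    ,~.#.   
    .,♣.,   
    ♣.♣#♣   
    ,,@,,   
    ~.,.♣   
############
############
############
############

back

    .#.♣,   
    ,.,,,   
    ,~.#.   
    .,♣.,   
    ♣.♣#♣   
    ,,,,,   
    ~.@.♣   
############
############
############
############
############

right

   .#.♣,    
   ,.,,,    
   ,~.#.    
   .,♣.,    
   ♣.♣#♣#   
   ,,,,,,   
   ~.,@♣,   
############
############
############
############
############

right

  .#.♣,     
  ,.,,,     
  ,~.#.     
  .,♣.,     
  ♣.♣#♣#♣   
  ,,,,,,.   
  ~.,.@,,   
############
############
############
############
############

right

 .#.♣,      
 ,.,,,      
 ,~.#.      
 .,♣.,      
 ♣.♣#♣#♣.   
 ,,,,,,..   
 ~.,.♣@,.   
############
############
############
############
############

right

.#.♣,       
,.,,,       
,~.#.       
.,♣.,       
♣.♣#♣#♣..   
,,,,,,..♣   
~.,.♣,@.,   
############
############
############
############
############

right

#.♣,        
.,,,        
~.#.        
,♣.,        
.♣#♣#♣..,   
,,,,,..♣#   
.,.♣,,@,,   
############
############
############
############
############

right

.♣,         
,,,         
.#.         
♣.,         
♣#♣#♣..,.   
,,,,..♣#,   
,.♣,,.@,.   
############
############
############
############
############

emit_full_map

,,♣♣,~.      
,♣,♣~,,      
♣,♣,♣##      
,♣♣#.,~      
♣~,,,,.      
  ,,..♣      
  ~,,~♣      
  .~♣~,      
  .#.♣,      
  ,.,,,      
  ,~.#.      
  .,♣.,      
  ♣.♣#♣#♣..,.
  ,,,,,,..♣#,
  ~.,.♣,,.@,.

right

♣,          
,,          
#.          
.,          
#♣#♣..,.♣   
,,,..♣#,,   
.♣,,.,@.,   
############
############
############
############
############

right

,           
,           
.           
,           
♣#♣..,.♣.   
,,..♣#,,#   
♣,,.,,@,,   
############
############
############
############
############

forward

,           
,           
,           
.           
,   ,,~♣.   
♣#♣..,.♣.   
,,..♣#@,#   
♣,,.,,.,,   
############
############
############
############

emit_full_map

,,♣♣,~.        
,♣,♣~,,        
♣,♣,♣##        
,♣♣#.,~        
♣~,,,,.        
  ,,..♣        
  ~,,~♣        
  .~♣~,        
  .#.♣,        
  ,.,,,        
  ,~.#.        
  .,♣.,   ,,~♣.
  ♣.♣#♣#♣..,.♣.
  ,,,,,,..♣#@,#
  ~.,.♣,,.,,.,,


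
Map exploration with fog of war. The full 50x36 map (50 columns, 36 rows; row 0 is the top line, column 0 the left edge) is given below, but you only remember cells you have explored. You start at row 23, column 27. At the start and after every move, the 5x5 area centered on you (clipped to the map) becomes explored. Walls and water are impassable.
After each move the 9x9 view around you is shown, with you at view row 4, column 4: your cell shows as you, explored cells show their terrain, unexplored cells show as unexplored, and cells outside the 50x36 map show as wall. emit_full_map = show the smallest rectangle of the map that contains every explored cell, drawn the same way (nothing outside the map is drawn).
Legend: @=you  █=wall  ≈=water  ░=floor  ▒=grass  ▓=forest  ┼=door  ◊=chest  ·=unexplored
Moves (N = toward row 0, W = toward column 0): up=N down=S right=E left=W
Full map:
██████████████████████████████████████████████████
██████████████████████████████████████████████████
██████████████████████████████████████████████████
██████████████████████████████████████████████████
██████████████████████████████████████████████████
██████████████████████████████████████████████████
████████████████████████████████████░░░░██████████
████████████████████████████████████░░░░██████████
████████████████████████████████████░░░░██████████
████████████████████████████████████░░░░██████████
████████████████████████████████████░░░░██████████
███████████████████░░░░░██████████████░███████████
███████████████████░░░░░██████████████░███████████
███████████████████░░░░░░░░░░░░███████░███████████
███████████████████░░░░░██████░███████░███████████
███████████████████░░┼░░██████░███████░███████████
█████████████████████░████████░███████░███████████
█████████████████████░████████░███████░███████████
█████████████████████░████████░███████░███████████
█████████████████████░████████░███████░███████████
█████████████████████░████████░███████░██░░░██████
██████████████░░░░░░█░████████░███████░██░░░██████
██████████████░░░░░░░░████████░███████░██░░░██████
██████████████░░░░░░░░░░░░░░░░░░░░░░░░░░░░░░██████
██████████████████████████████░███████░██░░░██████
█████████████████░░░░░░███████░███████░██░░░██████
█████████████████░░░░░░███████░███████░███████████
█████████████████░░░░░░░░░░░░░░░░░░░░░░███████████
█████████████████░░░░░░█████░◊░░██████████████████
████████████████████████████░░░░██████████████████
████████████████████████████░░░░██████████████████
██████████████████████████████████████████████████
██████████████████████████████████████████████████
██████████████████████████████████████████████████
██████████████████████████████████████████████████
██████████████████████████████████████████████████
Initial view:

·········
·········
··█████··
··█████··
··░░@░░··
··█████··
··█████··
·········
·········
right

·········
·········
·█████░··
·█████░··
·░░░@░░··
·█████░··
·█████░··
·········
·········

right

·········
·········
█████░█··
█████░█··
░░░░@░░··
█████░█··
█████░█··
·········
·········

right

·········
·········
████░██··
████░██··
░░░░@░░··
████░██··
████░██··
·········
·········

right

·········
·········
███░███··
███░███··
░░░░@░░··
███░███··
███░███··
·········
·········

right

·········
·········
██░████··
██░████··
░░░░@░░··
██░████··
██░████··
·········
·········

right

·········
·········
█░█████··
█░█████··
░░░░@░░··
█░█████··
█░█████··
·········
·········

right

·········
·········
░██████··
░██████··
░░░░@░░··
░██████··
░██████··
·········
·········

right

·········
·········
███████··
███████··
░░░░@░░··
███████··
███████··
·········
·········

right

·········
·········
██████░··
██████░··
░░░░@░░··
██████░··
██████░··
·········
·········

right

·········
·········
█████░█··
█████░█··
░░░░@░░··
█████░█··
█████░█··
·········
·········

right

·········
·········
████░██··
████░██··
░░░░@░░··
████░██··
████░██··
·········
·········

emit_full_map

█████░███████░██
█████░███████░██
░░░░░░░░░░░░░@░░
█████░███████░██
█████░███████░██

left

·········
·········
█████░██·
█████░██·
░░░░@░░░·
█████░██·
█████░██·
·········
·········

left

·········
·········
██████░██
██████░██
░░░░@░░░░
██████░██
██████░██
·········
·········

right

·········
·········
█████░██·
█████░██·
░░░░@░░░·
█████░██·
█████░██·
·········
·········


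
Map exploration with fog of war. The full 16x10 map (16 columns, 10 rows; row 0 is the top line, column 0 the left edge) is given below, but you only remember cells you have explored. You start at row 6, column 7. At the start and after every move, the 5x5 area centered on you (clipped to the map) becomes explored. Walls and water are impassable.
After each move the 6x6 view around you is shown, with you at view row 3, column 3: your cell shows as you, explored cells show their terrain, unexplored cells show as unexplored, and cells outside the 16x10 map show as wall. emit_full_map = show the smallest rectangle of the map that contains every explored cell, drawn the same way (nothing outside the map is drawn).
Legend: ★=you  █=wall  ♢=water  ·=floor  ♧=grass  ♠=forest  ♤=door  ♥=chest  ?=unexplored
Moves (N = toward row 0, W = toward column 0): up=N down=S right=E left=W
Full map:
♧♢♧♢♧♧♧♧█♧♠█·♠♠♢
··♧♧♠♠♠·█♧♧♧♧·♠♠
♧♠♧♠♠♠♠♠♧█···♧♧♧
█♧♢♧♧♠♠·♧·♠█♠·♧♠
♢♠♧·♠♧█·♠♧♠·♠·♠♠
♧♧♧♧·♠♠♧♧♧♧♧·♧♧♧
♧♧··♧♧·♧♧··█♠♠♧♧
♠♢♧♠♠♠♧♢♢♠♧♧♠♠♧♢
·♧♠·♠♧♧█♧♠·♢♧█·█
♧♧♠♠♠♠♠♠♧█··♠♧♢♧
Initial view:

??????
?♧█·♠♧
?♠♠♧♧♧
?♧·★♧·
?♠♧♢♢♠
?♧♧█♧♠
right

??????
♧█·♠♧♠
♠♠♧♧♧♧
♧·♧★··
♠♧♢♢♠♧
♧♧█♧♠·

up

??????
?♠·♧·♠
♧█·♠♧♠
♠♠♧★♧♧
♧·♧♧··
♠♧♢♢♠♧

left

??????
?♠♠·♧·
?♧█·♠♧
?♠♠★♧♧
?♧·♧♧·
?♠♧♢♢♠

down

?♠♠·♧·
?♧█·♠♧
?♠♠♧♧♧
?♧·★♧·
?♠♧♢♢♠
?♧♧█♧♠

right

♠♠·♧·♠
♧█·♠♧♠
♠♠♧♧♧♧
♧·♧★··
♠♧♢♢♠♧
♧♧█♧♠·

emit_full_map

♠♠·♧·♠
♧█·♠♧♠
♠♠♧♧♧♧
♧·♧★··
♠♧♢♢♠♧
♧♧█♧♠·

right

♠·♧·♠?
█·♠♧♠·
♠♧♧♧♧♧
·♧♧★·█
♧♢♢♠♧♧
♧█♧♠·♢

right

·♧·♠??
·♠♧♠·♠
♧♧♧♧♧·
♧♧·★█♠
♢♢♠♧♧♠
█♧♠·♢♧

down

·♠♧♠·♠
♧♧♧♧♧·
♧♧··█♠
♢♢♠★♧♠
█♧♠·♢♧
?♧█··♠

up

·♧·♠??
·♠♧♠·♠
♧♧♧♧♧·
♧♧·★█♠
♢♢♠♧♧♠
█♧♠·♢♧

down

·♠♧♠·♠
♧♧♧♧♧·
♧♧··█♠
♢♢♠★♧♠
█♧♠·♢♧
?♧█··♠

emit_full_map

♠♠·♧·♠??
♧█·♠♧♠·♠
♠♠♧♧♧♧♧·
♧·♧♧··█♠
♠♧♢♢♠★♧♠
♧♧█♧♠·♢♧
???♧█··♠

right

♠♧♠·♠?
♧♧♧♧·♧
♧··█♠♠
♢♠♧★♠♠
♧♠·♢♧█
♧█··♠♧


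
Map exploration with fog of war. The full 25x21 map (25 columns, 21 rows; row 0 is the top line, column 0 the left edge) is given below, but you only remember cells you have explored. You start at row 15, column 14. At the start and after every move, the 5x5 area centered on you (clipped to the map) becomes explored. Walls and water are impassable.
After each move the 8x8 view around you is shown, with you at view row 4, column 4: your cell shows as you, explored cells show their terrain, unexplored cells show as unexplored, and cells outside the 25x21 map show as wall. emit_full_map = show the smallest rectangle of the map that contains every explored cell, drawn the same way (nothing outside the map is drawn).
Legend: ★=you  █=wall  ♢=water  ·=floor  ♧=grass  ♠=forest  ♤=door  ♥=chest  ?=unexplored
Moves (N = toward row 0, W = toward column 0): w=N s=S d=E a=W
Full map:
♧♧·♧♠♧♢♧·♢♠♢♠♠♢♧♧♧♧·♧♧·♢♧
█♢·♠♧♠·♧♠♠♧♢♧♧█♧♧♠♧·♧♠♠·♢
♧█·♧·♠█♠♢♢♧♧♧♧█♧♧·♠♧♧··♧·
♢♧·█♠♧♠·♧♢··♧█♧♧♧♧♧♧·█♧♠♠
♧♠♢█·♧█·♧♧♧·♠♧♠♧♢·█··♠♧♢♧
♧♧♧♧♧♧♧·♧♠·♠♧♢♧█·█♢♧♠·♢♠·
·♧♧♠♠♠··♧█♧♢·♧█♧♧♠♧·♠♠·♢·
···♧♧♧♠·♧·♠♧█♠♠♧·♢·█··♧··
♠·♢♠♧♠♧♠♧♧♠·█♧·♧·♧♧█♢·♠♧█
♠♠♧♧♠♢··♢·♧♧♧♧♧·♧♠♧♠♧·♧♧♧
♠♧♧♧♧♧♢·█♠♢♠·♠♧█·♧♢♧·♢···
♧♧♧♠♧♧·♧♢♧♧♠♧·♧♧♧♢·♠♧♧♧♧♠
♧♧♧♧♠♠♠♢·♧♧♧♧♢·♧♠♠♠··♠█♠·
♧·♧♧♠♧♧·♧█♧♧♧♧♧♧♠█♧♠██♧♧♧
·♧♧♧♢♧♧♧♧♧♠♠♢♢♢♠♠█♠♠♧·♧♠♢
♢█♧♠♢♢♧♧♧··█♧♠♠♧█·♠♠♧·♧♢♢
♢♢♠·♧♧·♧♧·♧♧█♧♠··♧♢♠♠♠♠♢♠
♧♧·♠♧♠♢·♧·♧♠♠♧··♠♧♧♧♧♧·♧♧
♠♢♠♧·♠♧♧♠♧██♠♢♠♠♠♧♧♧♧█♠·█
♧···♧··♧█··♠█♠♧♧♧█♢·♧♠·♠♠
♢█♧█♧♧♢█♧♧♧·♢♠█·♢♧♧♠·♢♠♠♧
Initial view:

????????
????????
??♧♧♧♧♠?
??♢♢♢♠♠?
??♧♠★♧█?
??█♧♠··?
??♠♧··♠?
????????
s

????????
??♧♧♧♧♠?
??♢♢♢♠♠?
??♧♠♠♧█?
??█♧★··?
??♠♧··♠?
??♠♢♠♠♠?
????????

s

??♧♧♧♧♠?
??♢♢♢♠♠?
??♧♠♠♧█?
??█♧♠··?
??♠♧★·♠?
??♠♢♠♠♠?
??█♠♧♧♧?
????????

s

??♢♢♢♠♠?
??♧♠♠♧█?
??█♧♠··?
??♠♧··♠?
??♠♢★♠♠?
??█♠♧♧♧?
??♢♠█·♢?
████████

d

?♢♢♢♠♠??
?♧♠♠♧█??
?█♧♠··♧?
?♠♧··♠♧?
?♠♢♠★♠♧?
?█♠♧♧♧█?
?♢♠█·♢♧?
████████

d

♢♢♢♠♠???
♧♠♠♧█???
█♧♠··♧♢?
♠♧··♠♧♧?
♠♢♠♠★♧♧?
█♠♧♧♧█♢?
♢♠█·♢♧♧?
████████

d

♢♢♠♠????
♠♠♧█????
♧♠··♧♢♠?
♧··♠♧♧♧?
♢♠♠♠★♧♧?
♠♧♧♧█♢·?
♠█·♢♧♧♠?
████████

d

♢♠♠?????
♠♧█?????
♠··♧♢♠♠?
··♠♧♧♧♧?
♠♠♠♧★♧♧?
♧♧♧█♢·♧?
█·♢♧♧♠·?
████████

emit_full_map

♧♧♧♧♠????
♢♢♢♠♠????
♧♠♠♧█????
█♧♠··♧♢♠♠
♠♧··♠♧♧♧♧
♠♢♠♠♠♧★♧♧
█♠♧♧♧█♢·♧
♢♠█·♢♧♧♠·

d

♠♠??????
♧█??????
··♧♢♠♠♠?
·♠♧♧♧♧♧?
♠♠♧♧★♧█?
♧♧█♢·♧♠?
·♢♧♧♠·♢?
████████

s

♧█??????
··♧♢♠♠♠?
·♠♧♧♧♧♧?
♠♠♧♧♧♧█?
♧♧█♢★♧♠?
·♢♧♧♠·♢?
████████
████████

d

█???????
·♧♢♠♠♠??
♠♧♧♧♧♧·?
♠♧♧♧♧█♠?
♧█♢·★♠·?
♢♧♧♠·♢♠?
████████
████████

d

????????
♧♢♠♠♠???
♧♧♧♧♧·♧?
♧♧♧♧█♠·?
█♢·♧★·♠?
♧♧♠·♢♠♠?
████████
████████

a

█???????
·♧♢♠♠♠??
♠♧♧♧♧♧·♧
♠♧♧♧♧█♠·
♧█♢·★♠·♠
♢♧♧♠·♢♠♠
████████
████████

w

♠???????
█???????
·♧♢♠♠♠♠?
♠♧♧♧♧♧·♧
♠♧♧♧★█♠·
♧█♢·♧♠·♠
♢♧♧♠·♢♠♠
████████

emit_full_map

♧♧♧♧♠???????
♢♢♢♠♠???????
♧♠♠♧█???????
█♧♠··♧♢♠♠♠♠?
♠♧··♠♧♧♧♧♧·♧
♠♢♠♠♠♧♧♧★█♠·
█♠♧♧♧█♢·♧♠·♠
♢♠█·♢♧♧♠·♢♠♠

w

♠???????
♠???????
█?♠♠♧·♧?
·♧♢♠♠♠♠?
♠♧♧♧★♧·♧
♠♧♧♧♧█♠·
♧█♢·♧♠·♠
♢♧♧♠·♢♠♠

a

♧♠??????
♠♠??????
♧█·♠♠♧·♧
··♧♢♠♠♠♠
·♠♧♧★♧♧·
♠♠♧♧♧♧█♠
♧♧█♢·♧♠·
·♢♧♧♠·♢♠

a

♧♧♠?????
♢♠♠?????
♠♧█·♠♠♧·
♠··♧♢♠♠♠
··♠♧★♧♧♧
♠♠♠♧♧♧♧█
♧♧♧█♢·♧♠
█·♢♧♧♠·♢

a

♧♧♧♠????
♢♢♠♠????
♠♠♧█·♠♠♧
♧♠··♧♢♠♠
♧··♠★♧♧♧
♢♠♠♠♧♧♧♧
♠♧♧♧█♢·♧
♠█·♢♧♧♠·

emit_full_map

♧♧♧♧♠???????
♢♢♢♠♠???????
♧♠♠♧█·♠♠♧·♧?
█♧♠··♧♢♠♠♠♠?
♠♧··♠★♧♧♧♧·♧
♠♢♠♠♠♧♧♧♧█♠·
█♠♧♧♧█♢·♧♠·♠
♢♠█·♢♧♧♠·♢♠♠

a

♧♧♧♧♠???
♢♢♢♠♠???
♧♠♠♧█·♠♠
█♧♠··♧♢♠
♠♧··★♧♧♧
♠♢♠♠♠♧♧♧
█♠♧♧♧█♢·
♢♠█·♢♧♧♠

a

?♧♧♧♧♠??
?♢♢♢♠♠??
?♧♠♠♧█·♠
?█♧♠··♧♢
?♠♧·★♠♧♧
?♠♢♠♠♠♧♧
?█♠♧♧♧█♢
?♢♠█·♢♧♧

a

??♧♧♧♧♠?
??♢♢♢♠♠?
??♧♠♠♧█·
??█♧♠··♧
??♠♧★·♠♧
??♠♢♠♠♠♧
??█♠♧♧♧█
??♢♠█·♢♧

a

???♧♧♧♧♠
???♢♢♢♠♠
??█♧♠♠♧█
??♧█♧♠··
??♠♠★··♠
??█♠♢♠♠♠
??♠█♠♧♧♧
???♢♠█·♢

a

????♧♧♧♧
????♢♢♢♠
??·█♧♠♠♧
??♧♧█♧♠·
??♧♠★♧··
??██♠♢♠♠
??·♠█♠♧♧
????♢♠█·

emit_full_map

??♧♧♧♧♠???????
??♢♢♢♠♠???????
·█♧♠♠♧█·♠♠♧·♧?
♧♧█♧♠··♧♢♠♠♠♠?
♧♠★♧··♠♧♧♧♧♧·♧
██♠♢♠♠♠♧♧♧♧█♠·
·♠█♠♧♧♧█♢·♧♠·♠
??♢♠█·♢♧♧♠·♢♠♠
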